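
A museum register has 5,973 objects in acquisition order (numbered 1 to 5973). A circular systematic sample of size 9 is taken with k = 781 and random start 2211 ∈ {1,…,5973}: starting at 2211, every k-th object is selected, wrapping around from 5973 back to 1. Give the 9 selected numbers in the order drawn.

Selection 1: 2211
Selection 2: 2211 + 781 = 2992
Selection 3: 2992 + 781 = 3773
Selection 4: 3773 + 781 = 4554
Selection 5: 4554 + 781 = 5335
Selection 6: 5335 + 781 = 6116 → 6116 − 5973 = 143
Selection 7: 143 + 781 = 924
Selection 8: 924 + 781 = 1705
Selection 9: 1705 + 781 = 2486

2211, 2992, 3773, 4554, 5335, 143, 924, 1705, 2486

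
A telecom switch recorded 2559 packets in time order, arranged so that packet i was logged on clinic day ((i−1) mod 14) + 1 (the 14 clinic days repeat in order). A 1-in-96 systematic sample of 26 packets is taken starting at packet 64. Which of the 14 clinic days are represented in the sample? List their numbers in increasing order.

2, 4, 6, 8, 10, 12, 14

Consecutive selections differ by k = 96, so their clinic day numbers differ by 96 mod 14 = 12.
gcd(96, 14) = 2, so the sample visits 14/2 = 7 distinct residues mod 14.
Start 64 is clinic day 8; the clinic days hit are 2, 4, 6, 8, 10, 12, 14.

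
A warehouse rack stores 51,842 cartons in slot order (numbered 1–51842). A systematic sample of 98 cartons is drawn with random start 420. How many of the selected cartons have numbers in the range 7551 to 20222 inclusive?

24

k = 51842/98 = 529
First selection ≥ 7551: 420 + ⌈(7551−420)/529⌉·529 = 420 + 14×529 = 7826
Last selection ≤ 20222: 420 + ⌊(20222−420)/529⌋·529 = 420 + 37×529 = 19993
Count = 37 − 14 + 1 = 24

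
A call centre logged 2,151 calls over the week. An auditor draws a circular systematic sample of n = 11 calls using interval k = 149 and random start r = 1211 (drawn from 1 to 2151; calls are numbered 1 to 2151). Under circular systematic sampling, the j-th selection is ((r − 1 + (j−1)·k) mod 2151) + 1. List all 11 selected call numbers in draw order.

1211, 1360, 1509, 1658, 1807, 1956, 2105, 103, 252, 401, 550

Selection 1: 1211
Selection 2: 1211 + 149 = 1360
Selection 3: 1360 + 149 = 1509
Selection 4: 1509 + 149 = 1658
Selection 5: 1658 + 149 = 1807
Selection 6: 1807 + 149 = 1956
Selection 7: 1956 + 149 = 2105
Selection 8: 2105 + 149 = 2254 → 2254 − 2151 = 103
Selection 9: 103 + 149 = 252
Selection 10: 252 + 149 = 401
Selection 11: 401 + 149 = 550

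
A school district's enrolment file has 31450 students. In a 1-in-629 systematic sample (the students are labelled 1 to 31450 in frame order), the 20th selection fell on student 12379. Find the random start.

428

k = 629
r = 12379 − (20−1)×629 = 12379 − 11951 = 428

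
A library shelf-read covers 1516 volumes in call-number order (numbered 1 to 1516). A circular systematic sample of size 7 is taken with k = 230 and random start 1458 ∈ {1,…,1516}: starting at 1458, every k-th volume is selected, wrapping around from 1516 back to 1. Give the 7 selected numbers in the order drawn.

Selection 1: 1458
Selection 2: 1458 + 230 = 1688 → 1688 − 1516 = 172
Selection 3: 172 + 230 = 402
Selection 4: 402 + 230 = 632
Selection 5: 632 + 230 = 862
Selection 6: 862 + 230 = 1092
Selection 7: 1092 + 230 = 1322

1458, 172, 402, 632, 862, 1092, 1322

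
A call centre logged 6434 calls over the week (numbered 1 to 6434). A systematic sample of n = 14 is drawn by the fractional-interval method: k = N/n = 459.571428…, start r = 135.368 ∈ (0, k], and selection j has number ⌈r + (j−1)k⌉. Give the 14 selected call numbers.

j=1: r + 0k = 135.368 → ⌈·⌉ = 136
j=2: r + 1k = 594.939428… → ⌈·⌉ = 595
j=3: r + 2k = 1054.510857… → ⌈·⌉ = 1055
j=4: r + 3k = 1514.082285… → ⌈·⌉ = 1515
j=5: r + 4k = 1973.653714… → ⌈·⌉ = 1974
j=6: r + 5k = 2433.225142… → ⌈·⌉ = 2434
j=7: r + 6k = 2892.796571… → ⌈·⌉ = 2893
j=8: r + 7k = 3352.368 → ⌈·⌉ = 3353
j=9: r + 8k = 3811.939428… → ⌈·⌉ = 3812
j=10: r + 9k = 4271.510857… → ⌈·⌉ = 4272
j=11: r + 10k = 4731.082285… → ⌈·⌉ = 4732
j=12: r + 11k = 5190.653714… → ⌈·⌉ = 5191
j=13: r + 12k = 5650.225142… → ⌈·⌉ = 5651
j=14: r + 13k = 6109.796571… → ⌈·⌉ = 6110

136, 595, 1055, 1515, 1974, 2434, 2893, 3353, 3812, 4272, 4732, 5191, 5651, 6110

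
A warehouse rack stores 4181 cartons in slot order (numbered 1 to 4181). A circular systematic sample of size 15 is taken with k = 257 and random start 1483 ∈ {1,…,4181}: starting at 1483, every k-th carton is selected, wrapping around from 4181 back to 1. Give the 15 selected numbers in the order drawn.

Selection 1: 1483
Selection 2: 1483 + 257 = 1740
Selection 3: 1740 + 257 = 1997
Selection 4: 1997 + 257 = 2254
Selection 5: 2254 + 257 = 2511
Selection 6: 2511 + 257 = 2768
Selection 7: 2768 + 257 = 3025
Selection 8: 3025 + 257 = 3282
Selection 9: 3282 + 257 = 3539
Selection 10: 3539 + 257 = 3796
Selection 11: 3796 + 257 = 4053
Selection 12: 4053 + 257 = 4310 → 4310 − 4181 = 129
Selection 13: 129 + 257 = 386
Selection 14: 386 + 257 = 643
Selection 15: 643 + 257 = 900

1483, 1740, 1997, 2254, 2511, 2768, 3025, 3282, 3539, 3796, 4053, 129, 386, 643, 900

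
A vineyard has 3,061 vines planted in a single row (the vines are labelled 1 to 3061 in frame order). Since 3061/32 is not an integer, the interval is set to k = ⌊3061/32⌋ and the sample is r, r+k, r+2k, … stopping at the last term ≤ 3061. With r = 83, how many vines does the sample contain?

k = ⌊3061/32⌋ = 95
Achieved size = ⌊(3061 − 83)/95⌋ + 1 = ⌊2978/95⌋ + 1 = 31 + 1 = 32
(last selection: 83 + 31×95 = 3028 ≤ 3061; next would be 3123 > 3061)

32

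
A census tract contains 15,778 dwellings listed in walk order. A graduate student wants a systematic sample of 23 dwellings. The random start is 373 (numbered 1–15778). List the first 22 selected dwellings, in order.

k = N/n = 15778/23 = 686
dwelling 1: 373
dwelling 2: 373 + 686 = 1059
dwelling 3: 1059 + 686 = 1745
dwelling 4: 1745 + 686 = 2431
dwelling 5: 2431 + 686 = 3117
dwelling 6: 3117 + 686 = 3803
dwelling 7: 3803 + 686 = 4489
dwelling 8: 4489 + 686 = 5175
dwelling 9: 5175 + 686 = 5861
dwelling 10: 5861 + 686 = 6547
dwelling 11: 6547 + 686 = 7233
dwelling 12: 7233 + 686 = 7919
dwelling 13: 7919 + 686 = 8605
dwelling 14: 8605 + 686 = 9291
dwelling 15: 9291 + 686 = 9977
dwelling 16: 9977 + 686 = 10663
dwelling 17: 10663 + 686 = 11349
dwelling 18: 11349 + 686 = 12035
dwelling 19: 12035 + 686 = 12721
dwelling 20: 12721 + 686 = 13407
dwelling 21: 13407 + 686 = 14093
dwelling 22: 14093 + 686 = 14779

373, 1059, 1745, 2431, 3117, 3803, 4489, 5175, 5861, 6547, 7233, 7919, 8605, 9291, 9977, 10663, 11349, 12035, 12721, 13407, 14093, 14779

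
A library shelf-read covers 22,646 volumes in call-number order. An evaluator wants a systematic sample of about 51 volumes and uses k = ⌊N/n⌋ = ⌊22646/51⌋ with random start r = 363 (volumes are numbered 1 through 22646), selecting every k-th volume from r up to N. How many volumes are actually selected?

k = ⌊22646/51⌋ = 444
Achieved size = ⌊(22646 − 363)/444⌋ + 1 = ⌊22283/444⌋ + 1 = 50 + 1 = 51
(last selection: 363 + 50×444 = 22563 ≤ 22646; next would be 23007 > 22646)

51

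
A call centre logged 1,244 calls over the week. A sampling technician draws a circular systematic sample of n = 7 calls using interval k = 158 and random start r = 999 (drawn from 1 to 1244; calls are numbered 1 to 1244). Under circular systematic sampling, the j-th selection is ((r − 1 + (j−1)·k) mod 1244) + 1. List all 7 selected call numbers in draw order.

999, 1157, 71, 229, 387, 545, 703

Selection 1: 999
Selection 2: 999 + 158 = 1157
Selection 3: 1157 + 158 = 1315 → 1315 − 1244 = 71
Selection 4: 71 + 158 = 229
Selection 5: 229 + 158 = 387
Selection 6: 387 + 158 = 545
Selection 7: 545 + 158 = 703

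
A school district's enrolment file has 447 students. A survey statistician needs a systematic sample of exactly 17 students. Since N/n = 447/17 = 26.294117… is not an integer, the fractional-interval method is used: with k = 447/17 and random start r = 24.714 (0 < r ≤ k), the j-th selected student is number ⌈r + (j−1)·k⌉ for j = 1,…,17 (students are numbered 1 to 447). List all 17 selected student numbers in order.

25, 52, 78, 104, 130, 157, 183, 209, 236, 262, 288, 314, 341, 367, 393, 420, 446

j=1: r + 0k = 24.714 → ⌈·⌉ = 25
j=2: r + 1k = 51.008117… → ⌈·⌉ = 52
j=3: r + 2k = 77.302235… → ⌈·⌉ = 78
j=4: r + 3k = 103.596352… → ⌈·⌉ = 104
j=5: r + 4k = 129.890470… → ⌈·⌉ = 130
j=6: r + 5k = 156.184588… → ⌈·⌉ = 157
j=7: r + 6k = 182.478705… → ⌈·⌉ = 183
j=8: r + 7k = 208.772823… → ⌈·⌉ = 209
j=9: r + 8k = 235.066941… → ⌈·⌉ = 236
j=10: r + 9k = 261.361058… → ⌈·⌉ = 262
j=11: r + 10k = 287.655176… → ⌈·⌉ = 288
j=12: r + 11k = 313.949294… → ⌈·⌉ = 314
j=13: r + 12k = 340.243411… → ⌈·⌉ = 341
j=14: r + 13k = 366.537529… → ⌈·⌉ = 367
j=15: r + 14k = 392.831647… → ⌈·⌉ = 393
j=16: r + 15k = 419.125764… → ⌈·⌉ = 420
j=17: r + 16k = 445.419882… → ⌈·⌉ = 446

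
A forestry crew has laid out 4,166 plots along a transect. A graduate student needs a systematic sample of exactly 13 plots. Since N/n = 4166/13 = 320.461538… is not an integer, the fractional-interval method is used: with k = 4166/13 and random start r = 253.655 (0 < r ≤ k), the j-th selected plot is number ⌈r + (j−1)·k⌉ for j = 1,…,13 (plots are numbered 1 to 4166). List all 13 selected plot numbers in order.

254, 575, 895, 1216, 1536, 1856, 2177, 2497, 2818, 3138, 3459, 3779, 4100

j=1: r + 0k = 253.655 → ⌈·⌉ = 254
j=2: r + 1k = 574.116538… → ⌈·⌉ = 575
j=3: r + 2k = 894.578076… → ⌈·⌉ = 895
j=4: r + 3k = 1215.039615… → ⌈·⌉ = 1216
j=5: r + 4k = 1535.501153… → ⌈·⌉ = 1536
j=6: r + 5k = 1855.962692… → ⌈·⌉ = 1856
j=7: r + 6k = 2176.424230… → ⌈·⌉ = 2177
j=8: r + 7k = 2496.885769… → ⌈·⌉ = 2497
j=9: r + 8k = 2817.347307… → ⌈·⌉ = 2818
j=10: r + 9k = 3137.808846… → ⌈·⌉ = 3138
j=11: r + 10k = 3458.270384… → ⌈·⌉ = 3459
j=12: r + 11k = 3778.731923… → ⌈·⌉ = 3779
j=13: r + 12k = 4099.193461… → ⌈·⌉ = 4100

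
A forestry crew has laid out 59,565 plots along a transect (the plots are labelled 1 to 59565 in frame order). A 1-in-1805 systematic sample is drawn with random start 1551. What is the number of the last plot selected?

59311

k = 1805
33rd selection = r + (33−1)·k = 1551 + 32×1805 = 1551 + 57760 = 59311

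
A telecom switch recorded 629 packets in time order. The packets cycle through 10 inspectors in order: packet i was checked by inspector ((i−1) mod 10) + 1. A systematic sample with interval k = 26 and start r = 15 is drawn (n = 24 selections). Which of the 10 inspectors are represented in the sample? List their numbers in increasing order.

1, 3, 5, 7, 9

Consecutive selections differ by k = 26, so their inspector numbers differ by 26 mod 10 = 6.
gcd(26, 10) = 2, so the sample visits 10/2 = 5 distinct residues mod 10.
Start 15 is inspector 5; the inspectors hit are 1, 3, 5, 7, 9.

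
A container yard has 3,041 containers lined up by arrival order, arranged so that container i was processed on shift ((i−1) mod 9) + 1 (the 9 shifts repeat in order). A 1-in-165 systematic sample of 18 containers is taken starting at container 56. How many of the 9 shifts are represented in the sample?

3

Consecutive selections differ by k = 165, so their shift numbers differ by 165 mod 9 = 3.
gcd(165, 9) = 3, so the sample visits 9/3 = 3 distinct residues mod 9.
Start 56 is shift 2; the shifts hit are 2, 5, 8.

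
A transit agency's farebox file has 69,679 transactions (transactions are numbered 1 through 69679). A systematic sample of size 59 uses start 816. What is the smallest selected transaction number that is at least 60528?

61047

k = 69679/59 = 1181
Steps past start: ⌈(60528 − 816)/1181⌉ = ⌈59712/1181⌉ = 51
Selected transaction: 816 + 51×1181 = 61047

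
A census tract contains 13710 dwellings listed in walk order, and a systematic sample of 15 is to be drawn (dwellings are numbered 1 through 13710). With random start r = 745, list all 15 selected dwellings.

k = N/n = 13710/15 = 914
dwelling 1: 745
dwelling 2: 745 + 914 = 1659
dwelling 3: 1659 + 914 = 2573
dwelling 4: 2573 + 914 = 3487
dwelling 5: 3487 + 914 = 4401
dwelling 6: 4401 + 914 = 5315
dwelling 7: 5315 + 914 = 6229
dwelling 8: 6229 + 914 = 7143
dwelling 9: 7143 + 914 = 8057
dwelling 10: 8057 + 914 = 8971
dwelling 11: 8971 + 914 = 9885
dwelling 12: 9885 + 914 = 10799
dwelling 13: 10799 + 914 = 11713
dwelling 14: 11713 + 914 = 12627
dwelling 15: 12627 + 914 = 13541

745, 1659, 2573, 3487, 4401, 5315, 6229, 7143, 8057, 8971, 9885, 10799, 11713, 12627, 13541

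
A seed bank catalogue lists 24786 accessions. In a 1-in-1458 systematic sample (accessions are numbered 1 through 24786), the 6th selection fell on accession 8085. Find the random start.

795

k = 1458
r = 8085 − (6−1)×1458 = 8085 − 7290 = 795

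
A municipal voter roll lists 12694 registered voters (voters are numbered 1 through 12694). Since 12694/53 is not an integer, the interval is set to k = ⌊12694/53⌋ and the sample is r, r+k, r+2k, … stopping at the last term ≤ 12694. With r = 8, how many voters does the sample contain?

54

k = ⌊12694/53⌋ = 239
Achieved size = ⌊(12694 − 8)/239⌋ + 1 = ⌊12686/239⌋ + 1 = 53 + 1 = 54
(last selection: 8 + 53×239 = 12675 ≤ 12694; next would be 12914 > 12694)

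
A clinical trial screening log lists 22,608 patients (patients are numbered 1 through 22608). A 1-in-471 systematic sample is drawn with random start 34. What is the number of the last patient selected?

22171

k = 471
48th selection = r + (48−1)·k = 34 + 47×471 = 34 + 22137 = 22171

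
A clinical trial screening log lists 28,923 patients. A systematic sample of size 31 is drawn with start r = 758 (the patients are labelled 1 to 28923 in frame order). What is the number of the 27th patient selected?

25016

k = 28923/31 = 933
27th selection = r + (27−1)·k = 758 + 26×933 = 758 + 24258 = 25016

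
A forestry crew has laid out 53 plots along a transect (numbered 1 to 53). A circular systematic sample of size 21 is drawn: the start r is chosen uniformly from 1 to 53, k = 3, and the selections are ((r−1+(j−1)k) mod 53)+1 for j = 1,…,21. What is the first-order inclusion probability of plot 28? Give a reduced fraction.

For each position j, as r ranges over 1…53 the j-th selection hits every plot exactly once, so plot 28 is selected for exactly 21 of the 53 starts.
Inclusion probability = 21/53.

21/53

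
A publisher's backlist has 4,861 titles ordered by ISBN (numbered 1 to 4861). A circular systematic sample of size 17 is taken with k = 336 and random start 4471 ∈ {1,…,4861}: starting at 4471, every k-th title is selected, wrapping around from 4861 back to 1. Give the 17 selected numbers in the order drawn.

4471, 4807, 282, 618, 954, 1290, 1626, 1962, 2298, 2634, 2970, 3306, 3642, 3978, 4314, 4650, 125

Selection 1: 4471
Selection 2: 4471 + 336 = 4807
Selection 3: 4807 + 336 = 5143 → 5143 − 4861 = 282
Selection 4: 282 + 336 = 618
Selection 5: 618 + 336 = 954
Selection 6: 954 + 336 = 1290
Selection 7: 1290 + 336 = 1626
Selection 8: 1626 + 336 = 1962
Selection 9: 1962 + 336 = 2298
Selection 10: 2298 + 336 = 2634
Selection 11: 2634 + 336 = 2970
Selection 12: 2970 + 336 = 3306
Selection 13: 3306 + 336 = 3642
Selection 14: 3642 + 336 = 3978
Selection 15: 3978 + 336 = 4314
Selection 16: 4314 + 336 = 4650
Selection 17: 4650 + 336 = 4986 → 4986 − 4861 = 125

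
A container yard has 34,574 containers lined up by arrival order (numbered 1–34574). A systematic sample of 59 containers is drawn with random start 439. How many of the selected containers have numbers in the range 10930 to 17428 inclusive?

k = 34574/59 = 586
First selection ≥ 10930: 439 + ⌈(10930−439)/586⌉·586 = 439 + 18×586 = 10987
Last selection ≤ 17428: 439 + ⌊(17428−439)/586⌋·586 = 439 + 28×586 = 16847
Count = 28 − 18 + 1 = 11

11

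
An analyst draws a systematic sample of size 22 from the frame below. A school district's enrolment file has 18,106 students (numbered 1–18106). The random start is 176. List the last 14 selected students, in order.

6760, 7583, 8406, 9229, 10052, 10875, 11698, 12521, 13344, 14167, 14990, 15813, 16636, 17459

k = N/n = 18106/22 = 823
9th selection = 176 + 8×823 = 6760
10th: 6760 + 823 = 7583
11th: 7583 + 823 = 8406
12th: 8406 + 823 = 9229
13th: 9229 + 823 = 10052
14th: 10052 + 823 = 10875
15th: 10875 + 823 = 11698
16th: 11698 + 823 = 12521
17th: 12521 + 823 = 13344
18th: 13344 + 823 = 14167
19th: 14167 + 823 = 14990
20th: 14990 + 823 = 15813
21st: 15813 + 823 = 16636
22nd: 16636 + 823 = 17459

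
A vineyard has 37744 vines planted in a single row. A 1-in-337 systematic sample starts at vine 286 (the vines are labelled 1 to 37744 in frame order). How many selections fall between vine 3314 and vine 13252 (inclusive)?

30

k = 337
First selection ≥ 3314: 286 + ⌈(3314−286)/337⌉·337 = 286 + 9×337 = 3319
Last selection ≤ 13252: 286 + ⌊(13252−286)/337⌋·337 = 286 + 38×337 = 13092
Count = 38 − 9 + 1 = 30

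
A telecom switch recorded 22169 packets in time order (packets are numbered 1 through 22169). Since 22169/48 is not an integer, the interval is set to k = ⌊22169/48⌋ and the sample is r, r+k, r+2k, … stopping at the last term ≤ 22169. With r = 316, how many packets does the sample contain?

48

k = ⌊22169/48⌋ = 461
Achieved size = ⌊(22169 − 316)/461⌋ + 1 = ⌊21853/461⌋ + 1 = 47 + 1 = 48
(last selection: 316 + 47×461 = 21983 ≤ 22169; next would be 22444 > 22169)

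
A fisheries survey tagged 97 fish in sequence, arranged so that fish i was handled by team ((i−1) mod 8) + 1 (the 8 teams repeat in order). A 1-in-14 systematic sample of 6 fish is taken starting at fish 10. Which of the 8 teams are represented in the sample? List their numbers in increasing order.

2, 4, 6, 8

Consecutive selections differ by k = 14, so their team numbers differ by 14 mod 8 = 6.
gcd(14, 8) = 2, so the sample visits 8/2 = 4 distinct residues mod 8.
Start 10 is team 2; the teams hit are 2, 4, 6, 8.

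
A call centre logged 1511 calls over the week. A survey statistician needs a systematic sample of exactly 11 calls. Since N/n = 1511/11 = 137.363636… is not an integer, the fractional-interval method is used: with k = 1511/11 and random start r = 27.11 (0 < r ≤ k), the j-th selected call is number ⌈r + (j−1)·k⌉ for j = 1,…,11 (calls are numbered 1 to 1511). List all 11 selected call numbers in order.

28, 165, 302, 440, 577, 714, 852, 989, 1127, 1264, 1401

j=1: r + 0k = 27.11 → ⌈·⌉ = 28
j=2: r + 1k = 164.473636… → ⌈·⌉ = 165
j=3: r + 2k = 301.837272… → ⌈·⌉ = 302
j=4: r + 3k = 439.200909… → ⌈·⌉ = 440
j=5: r + 4k = 576.564545… → ⌈·⌉ = 577
j=6: r + 5k = 713.928181… → ⌈·⌉ = 714
j=7: r + 6k = 851.291818… → ⌈·⌉ = 852
j=8: r + 7k = 988.655454… → ⌈·⌉ = 989
j=9: r + 8k = 1126.019090… → ⌈·⌉ = 1127
j=10: r + 9k = 1263.382727… → ⌈·⌉ = 1264
j=11: r + 10k = 1400.746363… → ⌈·⌉ = 1401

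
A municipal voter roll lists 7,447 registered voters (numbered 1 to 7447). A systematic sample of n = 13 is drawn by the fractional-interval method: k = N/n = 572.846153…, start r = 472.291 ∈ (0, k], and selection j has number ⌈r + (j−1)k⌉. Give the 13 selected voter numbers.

473, 1046, 1618, 2191, 2764, 3337, 3910, 4483, 5056, 5628, 6201, 6774, 7347

j=1: r + 0k = 472.291 → ⌈·⌉ = 473
j=2: r + 1k = 1045.137153… → ⌈·⌉ = 1046
j=3: r + 2k = 1617.983307… → ⌈·⌉ = 1618
j=4: r + 3k = 2190.829461… → ⌈·⌉ = 2191
j=5: r + 4k = 2763.675615… → ⌈·⌉ = 2764
j=6: r + 5k = 3336.521769… → ⌈·⌉ = 3337
j=7: r + 6k = 3909.367923… → ⌈·⌉ = 3910
j=8: r + 7k = 4482.214076… → ⌈·⌉ = 4483
j=9: r + 8k = 5055.060230… → ⌈·⌉ = 5056
j=10: r + 9k = 5627.906384… → ⌈·⌉ = 5628
j=11: r + 10k = 6200.752538… → ⌈·⌉ = 6201
j=12: r + 11k = 6773.598692… → ⌈·⌉ = 6774
j=13: r + 12k = 7346.444846… → ⌈·⌉ = 7347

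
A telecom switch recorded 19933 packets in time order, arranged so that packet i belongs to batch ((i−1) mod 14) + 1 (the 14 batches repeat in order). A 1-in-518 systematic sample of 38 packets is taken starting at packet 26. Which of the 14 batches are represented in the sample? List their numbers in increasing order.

Consecutive selections differ by k = 518, so their batch numbers differ by 518 mod 14 = 0.
gcd(518, 14) = 14, so the sample visits 14/14 = 1 distinct residues mod 14.
Start 26 is batch 12; the batches hit are 12.

12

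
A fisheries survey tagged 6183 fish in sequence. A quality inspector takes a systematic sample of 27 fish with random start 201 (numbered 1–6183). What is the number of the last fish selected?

6155

k = 6183/27 = 229
27th selection = r + (27−1)·k = 201 + 26×229 = 201 + 5954 = 6155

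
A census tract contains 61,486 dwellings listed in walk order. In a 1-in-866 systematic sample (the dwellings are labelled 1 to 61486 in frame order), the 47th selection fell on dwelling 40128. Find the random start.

k = 866
r = 40128 − (47−1)×866 = 40128 − 39836 = 292

292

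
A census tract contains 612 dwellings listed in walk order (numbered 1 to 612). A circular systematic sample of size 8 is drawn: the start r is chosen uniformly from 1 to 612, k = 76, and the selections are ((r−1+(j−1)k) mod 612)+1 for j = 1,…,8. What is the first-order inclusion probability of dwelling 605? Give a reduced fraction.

2/153

For each position j, as r ranges over 1…612 the j-th selection hits every dwelling exactly once, so dwelling 605 is selected for exactly 8 of the 612 starts.
Inclusion probability = 8/612 = 2/153.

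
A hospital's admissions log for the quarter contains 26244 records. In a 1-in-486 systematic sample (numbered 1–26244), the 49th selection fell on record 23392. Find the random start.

k = 486
r = 23392 − (49−1)×486 = 23392 − 23328 = 64

64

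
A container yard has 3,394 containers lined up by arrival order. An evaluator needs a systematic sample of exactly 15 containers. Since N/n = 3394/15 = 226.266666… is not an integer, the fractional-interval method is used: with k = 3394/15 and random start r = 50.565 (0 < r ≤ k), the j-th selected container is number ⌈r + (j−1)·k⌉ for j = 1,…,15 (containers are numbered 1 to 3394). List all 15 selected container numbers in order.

j=1: r + 0k = 50.565 → ⌈·⌉ = 51
j=2: r + 1k = 276.831666… → ⌈·⌉ = 277
j=3: r + 2k = 503.098333… → ⌈·⌉ = 504
j=4: r + 3k = 729.365 → ⌈·⌉ = 730
j=5: r + 4k = 955.631666… → ⌈·⌉ = 956
j=6: r + 5k = 1181.898333… → ⌈·⌉ = 1182
j=7: r + 6k = 1408.165 → ⌈·⌉ = 1409
j=8: r + 7k = 1634.431666… → ⌈·⌉ = 1635
j=9: r + 8k = 1860.698333… → ⌈·⌉ = 1861
j=10: r + 9k = 2086.965 → ⌈·⌉ = 2087
j=11: r + 10k = 2313.231666… → ⌈·⌉ = 2314
j=12: r + 11k = 2539.498333… → ⌈·⌉ = 2540
j=13: r + 12k = 2765.765 → ⌈·⌉ = 2766
j=14: r + 13k = 2992.031666… → ⌈·⌉ = 2993
j=15: r + 14k = 3218.298333… → ⌈·⌉ = 3219

51, 277, 504, 730, 956, 1182, 1409, 1635, 1861, 2087, 2314, 2540, 2766, 2993, 3219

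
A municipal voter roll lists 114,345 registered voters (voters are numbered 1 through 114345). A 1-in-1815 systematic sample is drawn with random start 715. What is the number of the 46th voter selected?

k = 1815
46th selection = r + (46−1)·k = 715 + 45×1815 = 715 + 81675 = 82390

82390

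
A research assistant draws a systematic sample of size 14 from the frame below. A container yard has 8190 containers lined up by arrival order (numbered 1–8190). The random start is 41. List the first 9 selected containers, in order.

k = N/n = 8190/14 = 585
container 1: 41
container 2: 41 + 585 = 626
container 3: 626 + 585 = 1211
container 4: 1211 + 585 = 1796
container 5: 1796 + 585 = 2381
container 6: 2381 + 585 = 2966
container 7: 2966 + 585 = 3551
container 8: 3551 + 585 = 4136
container 9: 4136 + 585 = 4721

41, 626, 1211, 1796, 2381, 2966, 3551, 4136, 4721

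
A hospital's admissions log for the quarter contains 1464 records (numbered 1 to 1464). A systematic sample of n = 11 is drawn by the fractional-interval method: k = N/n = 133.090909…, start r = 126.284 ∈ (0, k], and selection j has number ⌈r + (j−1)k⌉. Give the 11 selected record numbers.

j=1: r + 0k = 126.284 → ⌈·⌉ = 127
j=2: r + 1k = 259.374909… → ⌈·⌉ = 260
j=3: r + 2k = 392.465818… → ⌈·⌉ = 393
j=4: r + 3k = 525.556727… → ⌈·⌉ = 526
j=5: r + 4k = 658.647636… → ⌈·⌉ = 659
j=6: r + 5k = 791.738545… → ⌈·⌉ = 792
j=7: r + 6k = 924.829454… → ⌈·⌉ = 925
j=8: r + 7k = 1057.920363… → ⌈·⌉ = 1058
j=9: r + 8k = 1191.011272… → ⌈·⌉ = 1192
j=10: r + 9k = 1324.102181… → ⌈·⌉ = 1325
j=11: r + 10k = 1457.193090… → ⌈·⌉ = 1458

127, 260, 393, 526, 659, 792, 925, 1058, 1192, 1325, 1458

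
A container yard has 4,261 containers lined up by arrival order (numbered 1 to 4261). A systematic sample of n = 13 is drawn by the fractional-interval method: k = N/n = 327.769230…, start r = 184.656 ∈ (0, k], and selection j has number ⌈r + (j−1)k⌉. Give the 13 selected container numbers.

185, 513, 841, 1168, 1496, 1824, 2152, 2480, 2807, 3135, 3463, 3791, 4118

j=1: r + 0k = 184.656 → ⌈·⌉ = 185
j=2: r + 1k = 512.425230… → ⌈·⌉ = 513
j=3: r + 2k = 840.194461… → ⌈·⌉ = 841
j=4: r + 3k = 1167.963692… → ⌈·⌉ = 1168
j=5: r + 4k = 1495.732923… → ⌈·⌉ = 1496
j=6: r + 5k = 1823.502153… → ⌈·⌉ = 1824
j=7: r + 6k = 2151.271384… → ⌈·⌉ = 2152
j=8: r + 7k = 2479.040615… → ⌈·⌉ = 2480
j=9: r + 8k = 2806.809846… → ⌈·⌉ = 2807
j=10: r + 9k = 3134.579076… → ⌈·⌉ = 3135
j=11: r + 10k = 3462.348307… → ⌈·⌉ = 3463
j=12: r + 11k = 3790.117538… → ⌈·⌉ = 3791
j=13: r + 12k = 4117.886769… → ⌈·⌉ = 4118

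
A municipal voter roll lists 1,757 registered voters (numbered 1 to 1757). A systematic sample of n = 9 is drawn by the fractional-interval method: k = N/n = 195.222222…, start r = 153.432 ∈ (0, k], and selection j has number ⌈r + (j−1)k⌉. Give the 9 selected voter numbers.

j=1: r + 0k = 153.432 → ⌈·⌉ = 154
j=2: r + 1k = 348.654222… → ⌈·⌉ = 349
j=3: r + 2k = 543.876444… → ⌈·⌉ = 544
j=4: r + 3k = 739.098666… → ⌈·⌉ = 740
j=5: r + 4k = 934.320888… → ⌈·⌉ = 935
j=6: r + 5k = 1129.543111… → ⌈·⌉ = 1130
j=7: r + 6k = 1324.765333… → ⌈·⌉ = 1325
j=8: r + 7k = 1519.987555… → ⌈·⌉ = 1520
j=9: r + 8k = 1715.209777… → ⌈·⌉ = 1716

154, 349, 544, 740, 935, 1130, 1325, 1520, 1716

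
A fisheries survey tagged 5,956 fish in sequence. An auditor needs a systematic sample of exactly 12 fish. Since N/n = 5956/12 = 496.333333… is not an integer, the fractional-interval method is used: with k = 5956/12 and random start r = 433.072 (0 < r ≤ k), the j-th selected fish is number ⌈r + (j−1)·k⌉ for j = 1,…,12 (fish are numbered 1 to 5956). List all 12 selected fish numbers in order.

j=1: r + 0k = 433.072 → ⌈·⌉ = 434
j=2: r + 1k = 929.405333… → ⌈·⌉ = 930
j=3: r + 2k = 1425.738666… → ⌈·⌉ = 1426
j=4: r + 3k = 1922.072 → ⌈·⌉ = 1923
j=5: r + 4k = 2418.405333… → ⌈·⌉ = 2419
j=6: r + 5k = 2914.738666… → ⌈·⌉ = 2915
j=7: r + 6k = 3411.072 → ⌈·⌉ = 3412
j=8: r + 7k = 3907.405333… → ⌈·⌉ = 3908
j=9: r + 8k = 4403.738666… → ⌈·⌉ = 4404
j=10: r + 9k = 4900.072 → ⌈·⌉ = 4901
j=11: r + 10k = 5396.405333… → ⌈·⌉ = 5397
j=12: r + 11k = 5892.738666… → ⌈·⌉ = 5893

434, 930, 1426, 1923, 2419, 2915, 3412, 3908, 4404, 4901, 5397, 5893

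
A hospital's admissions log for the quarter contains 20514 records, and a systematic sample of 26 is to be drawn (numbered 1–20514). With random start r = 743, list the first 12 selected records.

k = N/n = 20514/26 = 789
record 1: 743
record 2: 743 + 789 = 1532
record 3: 1532 + 789 = 2321
record 4: 2321 + 789 = 3110
record 5: 3110 + 789 = 3899
record 6: 3899 + 789 = 4688
record 7: 4688 + 789 = 5477
record 8: 5477 + 789 = 6266
record 9: 6266 + 789 = 7055
record 10: 7055 + 789 = 7844
record 11: 7844 + 789 = 8633
record 12: 8633 + 789 = 9422

743, 1532, 2321, 3110, 3899, 4688, 5477, 6266, 7055, 7844, 8633, 9422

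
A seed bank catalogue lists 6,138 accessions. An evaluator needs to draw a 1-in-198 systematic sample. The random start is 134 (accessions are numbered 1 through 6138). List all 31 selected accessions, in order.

134, 332, 530, 728, 926, 1124, 1322, 1520, 1718, 1916, 2114, 2312, 2510, 2708, 2906, 3104, 3302, 3500, 3698, 3896, 4094, 4292, 4490, 4688, 4886, 5084, 5282, 5480, 5678, 5876, 6074

accession 1: 134
accession 2: 134 + 198 = 332
accession 3: 332 + 198 = 530
accession 4: 530 + 198 = 728
accession 5: 728 + 198 = 926
accession 6: 926 + 198 = 1124
accession 7: 1124 + 198 = 1322
accession 8: 1322 + 198 = 1520
accession 9: 1520 + 198 = 1718
accession 10: 1718 + 198 = 1916
accession 11: 1916 + 198 = 2114
accession 12: 2114 + 198 = 2312
accession 13: 2312 + 198 = 2510
accession 14: 2510 + 198 = 2708
accession 15: 2708 + 198 = 2906
accession 16: 2906 + 198 = 3104
accession 17: 3104 + 198 = 3302
accession 18: 3302 + 198 = 3500
accession 19: 3500 + 198 = 3698
accession 20: 3698 + 198 = 3896
accession 21: 3896 + 198 = 4094
accession 22: 4094 + 198 = 4292
accession 23: 4292 + 198 = 4490
accession 24: 4490 + 198 = 4688
accession 25: 4688 + 198 = 4886
accession 26: 4886 + 198 = 5084
accession 27: 5084 + 198 = 5282
accession 28: 5282 + 198 = 5480
accession 29: 5480 + 198 = 5678
accession 30: 5678 + 198 = 5876
accession 31: 5876 + 198 = 6074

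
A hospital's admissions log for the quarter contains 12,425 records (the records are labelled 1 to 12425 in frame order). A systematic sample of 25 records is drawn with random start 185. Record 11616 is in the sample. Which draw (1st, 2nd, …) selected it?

24

k = 12425/25 = 497
position = (11616 − 185)/497 + 1 = 11431/497 + 1 = 23 + 1 = 24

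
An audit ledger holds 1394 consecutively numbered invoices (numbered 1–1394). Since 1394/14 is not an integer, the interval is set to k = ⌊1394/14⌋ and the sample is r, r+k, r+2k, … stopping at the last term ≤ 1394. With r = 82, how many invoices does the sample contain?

14

k = ⌊1394/14⌋ = 99
Achieved size = ⌊(1394 − 82)/99⌋ + 1 = ⌊1312/99⌋ + 1 = 13 + 1 = 14
(last selection: 82 + 13×99 = 1369 ≤ 1394; next would be 1468 > 1394)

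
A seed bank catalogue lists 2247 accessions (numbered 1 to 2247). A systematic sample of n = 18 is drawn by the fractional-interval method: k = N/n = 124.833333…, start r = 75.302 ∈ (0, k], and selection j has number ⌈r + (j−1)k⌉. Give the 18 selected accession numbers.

j=1: r + 0k = 75.302 → ⌈·⌉ = 76
j=2: r + 1k = 200.135333… → ⌈·⌉ = 201
j=3: r + 2k = 324.968666… → ⌈·⌉ = 325
j=4: r + 3k = 449.802 → ⌈·⌉ = 450
j=5: r + 4k = 574.635333… → ⌈·⌉ = 575
j=6: r + 5k = 699.468666… → ⌈·⌉ = 700
j=7: r + 6k = 824.302 → ⌈·⌉ = 825
j=8: r + 7k = 949.135333… → ⌈·⌉ = 950
j=9: r + 8k = 1073.968666… → ⌈·⌉ = 1074
j=10: r + 9k = 1198.802 → ⌈·⌉ = 1199
j=11: r + 10k = 1323.635333… → ⌈·⌉ = 1324
j=12: r + 11k = 1448.468666… → ⌈·⌉ = 1449
j=13: r + 12k = 1573.302 → ⌈·⌉ = 1574
j=14: r + 13k = 1698.135333… → ⌈·⌉ = 1699
j=15: r + 14k = 1822.968666… → ⌈·⌉ = 1823
j=16: r + 15k = 1947.802 → ⌈·⌉ = 1948
j=17: r + 16k = 2072.635333… → ⌈·⌉ = 2073
j=18: r + 17k = 2197.468666… → ⌈·⌉ = 2198

76, 201, 325, 450, 575, 700, 825, 950, 1074, 1199, 1324, 1449, 1574, 1699, 1823, 1948, 2073, 2198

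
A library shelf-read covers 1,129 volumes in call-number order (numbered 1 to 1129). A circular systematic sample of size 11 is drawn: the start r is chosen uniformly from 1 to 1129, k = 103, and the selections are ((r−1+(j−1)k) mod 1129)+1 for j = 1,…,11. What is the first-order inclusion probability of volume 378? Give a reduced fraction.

For each position j, as r ranges over 1…1129 the j-th selection hits every volume exactly once, so volume 378 is selected for exactly 11 of the 1129 starts.
Inclusion probability = 11/1129.

11/1129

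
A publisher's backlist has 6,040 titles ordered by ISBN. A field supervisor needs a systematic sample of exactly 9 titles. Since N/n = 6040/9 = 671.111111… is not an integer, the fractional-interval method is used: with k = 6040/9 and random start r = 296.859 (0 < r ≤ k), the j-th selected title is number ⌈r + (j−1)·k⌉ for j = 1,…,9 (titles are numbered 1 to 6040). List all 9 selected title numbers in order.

j=1: r + 0k = 296.859 → ⌈·⌉ = 297
j=2: r + 1k = 967.970111… → ⌈·⌉ = 968
j=3: r + 2k = 1639.081222… → ⌈·⌉ = 1640
j=4: r + 3k = 2310.192333… → ⌈·⌉ = 2311
j=5: r + 4k = 2981.303444… → ⌈·⌉ = 2982
j=6: r + 5k = 3652.414555… → ⌈·⌉ = 3653
j=7: r + 6k = 4323.525666… → ⌈·⌉ = 4324
j=8: r + 7k = 4994.636777… → ⌈·⌉ = 4995
j=9: r + 8k = 5665.747888… → ⌈·⌉ = 5666

297, 968, 1640, 2311, 2982, 3653, 4324, 4995, 5666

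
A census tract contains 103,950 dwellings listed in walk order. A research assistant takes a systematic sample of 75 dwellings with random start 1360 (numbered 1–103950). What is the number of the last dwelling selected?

k = 103950/75 = 1386
75th selection = r + (75−1)·k = 1360 + 74×1386 = 1360 + 102564 = 103924

103924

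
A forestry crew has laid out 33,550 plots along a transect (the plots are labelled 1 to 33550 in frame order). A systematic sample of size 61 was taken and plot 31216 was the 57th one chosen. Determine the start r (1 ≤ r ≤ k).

416

k = 33550/61 = 550
r = 31216 − (57−1)×550 = 31216 − 30800 = 416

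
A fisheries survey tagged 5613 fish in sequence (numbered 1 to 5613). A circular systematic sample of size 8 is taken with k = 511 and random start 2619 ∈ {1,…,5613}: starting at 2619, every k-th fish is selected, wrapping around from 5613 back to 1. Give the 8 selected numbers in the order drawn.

2619, 3130, 3641, 4152, 4663, 5174, 72, 583

Selection 1: 2619
Selection 2: 2619 + 511 = 3130
Selection 3: 3130 + 511 = 3641
Selection 4: 3641 + 511 = 4152
Selection 5: 4152 + 511 = 4663
Selection 6: 4663 + 511 = 5174
Selection 7: 5174 + 511 = 5685 → 5685 − 5613 = 72
Selection 8: 72 + 511 = 583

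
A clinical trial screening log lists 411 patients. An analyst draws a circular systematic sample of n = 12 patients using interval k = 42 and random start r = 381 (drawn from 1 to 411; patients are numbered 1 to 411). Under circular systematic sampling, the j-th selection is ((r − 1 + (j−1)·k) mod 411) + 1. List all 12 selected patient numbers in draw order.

Selection 1: 381
Selection 2: 381 + 42 = 423 → 423 − 411 = 12
Selection 3: 12 + 42 = 54
Selection 4: 54 + 42 = 96
Selection 5: 96 + 42 = 138
Selection 6: 138 + 42 = 180
Selection 7: 180 + 42 = 222
Selection 8: 222 + 42 = 264
Selection 9: 264 + 42 = 306
Selection 10: 306 + 42 = 348
Selection 11: 348 + 42 = 390
Selection 12: 390 + 42 = 432 → 432 − 411 = 21

381, 12, 54, 96, 138, 180, 222, 264, 306, 348, 390, 21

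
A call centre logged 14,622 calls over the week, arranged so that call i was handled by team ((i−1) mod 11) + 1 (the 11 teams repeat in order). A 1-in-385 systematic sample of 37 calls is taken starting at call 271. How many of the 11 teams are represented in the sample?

Consecutive selections differ by k = 385, so their team numbers differ by 385 mod 11 = 0.
gcd(385, 11) = 11, so the sample visits 11/11 = 1 distinct residues mod 11.
Start 271 is team 7; the teams hit are 7.

1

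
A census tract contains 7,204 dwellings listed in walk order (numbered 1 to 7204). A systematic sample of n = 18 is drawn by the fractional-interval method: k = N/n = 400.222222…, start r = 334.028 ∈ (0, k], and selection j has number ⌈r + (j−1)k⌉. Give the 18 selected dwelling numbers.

335, 735, 1135, 1535, 1935, 2336, 2736, 3136, 3536, 3937, 4337, 4737, 5137, 5537, 5938, 6338, 6738, 7138

j=1: r + 0k = 334.028 → ⌈·⌉ = 335
j=2: r + 1k = 734.250222… → ⌈·⌉ = 735
j=3: r + 2k = 1134.472444… → ⌈·⌉ = 1135
j=4: r + 3k = 1534.694666… → ⌈·⌉ = 1535
j=5: r + 4k = 1934.916888… → ⌈·⌉ = 1935
j=6: r + 5k = 2335.139111… → ⌈·⌉ = 2336
j=7: r + 6k = 2735.361333… → ⌈·⌉ = 2736
j=8: r + 7k = 3135.583555… → ⌈·⌉ = 3136
j=9: r + 8k = 3535.805777… → ⌈·⌉ = 3536
j=10: r + 9k = 3936.028 → ⌈·⌉ = 3937
j=11: r + 10k = 4336.250222… → ⌈·⌉ = 4337
j=12: r + 11k = 4736.472444… → ⌈·⌉ = 4737
j=13: r + 12k = 5136.694666… → ⌈·⌉ = 5137
j=14: r + 13k = 5536.916888… → ⌈·⌉ = 5537
j=15: r + 14k = 5937.139111… → ⌈·⌉ = 5938
j=16: r + 15k = 6337.361333… → ⌈·⌉ = 6338
j=17: r + 16k = 6737.583555… → ⌈·⌉ = 6738
j=18: r + 17k = 7137.805777… → ⌈·⌉ = 7138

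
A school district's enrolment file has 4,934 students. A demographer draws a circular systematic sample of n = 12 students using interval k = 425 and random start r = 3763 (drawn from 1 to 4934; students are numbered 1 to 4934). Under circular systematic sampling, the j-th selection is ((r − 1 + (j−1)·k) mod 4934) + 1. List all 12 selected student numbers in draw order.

3763, 4188, 4613, 104, 529, 954, 1379, 1804, 2229, 2654, 3079, 3504

Selection 1: 3763
Selection 2: 3763 + 425 = 4188
Selection 3: 4188 + 425 = 4613
Selection 4: 4613 + 425 = 5038 → 5038 − 4934 = 104
Selection 5: 104 + 425 = 529
Selection 6: 529 + 425 = 954
Selection 7: 954 + 425 = 1379
Selection 8: 1379 + 425 = 1804
Selection 9: 1804 + 425 = 2229
Selection 10: 2229 + 425 = 2654
Selection 11: 2654 + 425 = 3079
Selection 12: 3079 + 425 = 3504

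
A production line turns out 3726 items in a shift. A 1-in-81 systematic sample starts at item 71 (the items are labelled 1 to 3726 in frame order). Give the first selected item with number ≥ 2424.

2501

k = 81
Steps past start: ⌈(2424 − 71)/81⌉ = ⌈2353/81⌉ = 30
Selected item: 71 + 30×81 = 2501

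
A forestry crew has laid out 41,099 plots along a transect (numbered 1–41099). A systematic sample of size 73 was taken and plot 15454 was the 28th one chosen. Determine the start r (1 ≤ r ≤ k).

253

k = 41099/73 = 563
r = 15454 − (28−1)×563 = 15454 − 15201 = 253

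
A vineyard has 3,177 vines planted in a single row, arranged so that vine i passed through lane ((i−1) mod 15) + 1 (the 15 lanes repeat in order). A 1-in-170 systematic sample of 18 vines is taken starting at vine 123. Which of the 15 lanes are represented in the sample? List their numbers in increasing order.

Consecutive selections differ by k = 170, so their lane numbers differ by 170 mod 15 = 5.
gcd(170, 15) = 5, so the sample visits 15/5 = 3 distinct residues mod 15.
Start 123 is lane 3; the lanes hit are 3, 8, 13.

3, 8, 13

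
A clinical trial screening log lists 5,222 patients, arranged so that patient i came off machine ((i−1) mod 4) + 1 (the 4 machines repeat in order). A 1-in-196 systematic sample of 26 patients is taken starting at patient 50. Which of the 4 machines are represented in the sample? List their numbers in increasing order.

2

Consecutive selections differ by k = 196, so their machine numbers differ by 196 mod 4 = 0.
gcd(196, 4) = 4, so the sample visits 4/4 = 1 distinct residues mod 4.
Start 50 is machine 2; the machines hit are 2.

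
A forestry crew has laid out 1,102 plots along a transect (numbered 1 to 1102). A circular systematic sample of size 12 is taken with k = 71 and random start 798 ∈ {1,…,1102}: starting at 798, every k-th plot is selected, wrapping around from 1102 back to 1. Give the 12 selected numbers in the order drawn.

798, 869, 940, 1011, 1082, 51, 122, 193, 264, 335, 406, 477

Selection 1: 798
Selection 2: 798 + 71 = 869
Selection 3: 869 + 71 = 940
Selection 4: 940 + 71 = 1011
Selection 5: 1011 + 71 = 1082
Selection 6: 1082 + 71 = 1153 → 1153 − 1102 = 51
Selection 7: 51 + 71 = 122
Selection 8: 122 + 71 = 193
Selection 9: 193 + 71 = 264
Selection 10: 264 + 71 = 335
Selection 11: 335 + 71 = 406
Selection 12: 406 + 71 = 477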